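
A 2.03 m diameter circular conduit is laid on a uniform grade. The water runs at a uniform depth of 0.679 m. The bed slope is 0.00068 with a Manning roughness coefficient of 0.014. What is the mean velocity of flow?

V = 0.975 m/s

For a circular section of diameter D = 2.03 m at depth y = 0.679 m, the central angle is θ = 2 arccos(1 − 2y/D) = 2.467 rad. Then A = (D²/8)(θ − sin θ) = 0.9489 m² and P = Dθ/2 = 2.504 m.
Hydraulic radius R = A/P = 0.9489/2.504 = 0.379 m.
From Manning's equation, V = (1/n) R^(2/3) S^(1/2) = (1/0.014) × 0.379^(2/3) × 0.00068^(1/2) = 0.975 m/s.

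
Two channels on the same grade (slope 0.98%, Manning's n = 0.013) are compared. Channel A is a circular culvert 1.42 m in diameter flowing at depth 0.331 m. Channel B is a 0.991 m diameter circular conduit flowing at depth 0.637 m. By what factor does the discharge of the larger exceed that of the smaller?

Channel A: For a circular section of diameter D = 1.42 m at depth y = 0.331 m, the central angle is θ = 2 arccos(1 − 2y/D) = 2.015 rad. Then A = (D²/8)(θ − sin θ) = 0.2804 m² and P = Dθ/2 = 1.431 m. Hydraulic radius R = A/P = 0.2804/1.431 = 0.196 m. Q_A = (1/0.013)·0.2804·0.196^(2/3)·√0.0098 = 0.7205 m³/s.
Channel B: For a circular section of diameter D = 0.991 m at depth y = 0.637 m, the central angle is θ = 2 arccos(1 − 2y/D) = 3.721 rad. Then A = (D²/8)(θ − sin θ) = 0.524 m² and P = Dθ/2 = 1.844 m. Hydraulic radius R = A/P = 0.524/1.844 = 0.2842 m. Q_B = (1/0.013)·0.524·0.2842^(2/3)·√0.0098 = 1.725 m³/s.
The larger discharge is 1.725 m³/s and the smaller is 0.7205 m³/s; the ratio is 2.39.

2.39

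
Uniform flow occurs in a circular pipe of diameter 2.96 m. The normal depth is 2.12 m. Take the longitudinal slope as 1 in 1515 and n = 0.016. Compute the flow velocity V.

V = 1.48 m/s

For a circular section of diameter D = 2.96 m at depth y = 2.12 m, the central angle is θ = 2 arccos(1 − 2y/D) = 4.036 rad. Then A = (D²/8)(θ − sin θ) = 5.274 m² and P = Dθ/2 = 5.973 m.
Hydraulic radius R = A/P = 5.274/5.973 = 0.883 m.
From Manning's equation, V = (1/n) R^(2/3) S^(1/2) = (1/0.016) × 0.883^(2/3) × 0.0006601^(1/2) = 1.48 m/s.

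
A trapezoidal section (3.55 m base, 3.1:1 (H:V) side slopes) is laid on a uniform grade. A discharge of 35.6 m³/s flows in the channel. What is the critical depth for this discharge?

y_c = 1.46 m

At critical depth, Q² T / (g A³) = 1, i.e. A³/T = Q²/g = 35.6²/9.81 = 129.2.
At y = 1.75 m: A³/T = 269.1 — too large.
At y = 1.46 m: A³/T = 130.1 — close enough.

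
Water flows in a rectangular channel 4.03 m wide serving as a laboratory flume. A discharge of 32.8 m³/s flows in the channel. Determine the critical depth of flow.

For a rectangular channel, critical depth y_c = (q²/g)^(1/3) where q = Q/b = 32.8/4.03 = 8.139 m²/s.
So y_c = (8.139²/9.81)^(1/3) = 1.89 m.

y_c = 1.89 m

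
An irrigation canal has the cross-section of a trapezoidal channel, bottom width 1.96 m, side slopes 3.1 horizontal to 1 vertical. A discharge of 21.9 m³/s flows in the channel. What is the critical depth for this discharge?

At critical depth, Q² T / (g A³) = 1, i.e. A³/T = Q²/g = 21.9²/9.81 = 48.89.
At y = 1.16 m: A³/T = 29.25 — low.
At y = 1.67 m: A³/T = 137.5 — high.
At y = 1.31 m: A³/T = 48.67 — matches.

y_c = 1.31 m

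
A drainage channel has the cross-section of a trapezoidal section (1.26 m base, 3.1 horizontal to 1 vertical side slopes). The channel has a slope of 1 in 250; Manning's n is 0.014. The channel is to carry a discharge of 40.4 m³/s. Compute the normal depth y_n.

y_n = 1.6 m

Manning's equation rearranged: A R^(2/3) = nQ / (1·√S) = 0.014 × 40.4 / (√0.004) = 8.943.
Try y = 1.28 m: A R^(2/3) = 5.261 — short.
Try y = 1.6 m: A R^(2/3) = 8.943 — ≈ 8.943.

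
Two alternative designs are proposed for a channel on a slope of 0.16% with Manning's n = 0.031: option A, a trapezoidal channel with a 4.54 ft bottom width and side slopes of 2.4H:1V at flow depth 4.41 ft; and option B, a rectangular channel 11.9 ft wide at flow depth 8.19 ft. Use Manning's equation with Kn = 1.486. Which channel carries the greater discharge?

channel B

Channel A: With bottom width b = 4.54 ft and side slope z = 2.4: A = (b + zy)y = (4.54 + 2.4×4.41)×4.41 = 66.7 ft²; P = b + 2y√(1+z²) = 4.54 + 2×4.41×2.6 = 27.47 ft. Hydraulic radius R = A/P = 66.7/27.47 = 2.428 ft. Q_A = (1.486/0.031)·66.7·2.428^(2/3)·√0.0016 = 231 ft³/s.
Channel B: Flow area A = b·y = 11.9 × 8.19 = 97.46 ft². Wetted perimeter P = b + 2y = 11.9 + 2×8.19 = 28.28 ft. Hydraulic radius R = A/P = 97.46/28.28 = 3.446 ft. Q_B = (1.486/0.031)·97.46·3.446^(2/3)·√0.0016 = 426.4 ft³/s.
Q_A = 231 ft³/s vs Q_B = 426.4 ft³/s, so channel B carries more.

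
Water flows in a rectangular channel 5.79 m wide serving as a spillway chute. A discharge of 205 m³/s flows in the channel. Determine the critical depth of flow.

For a rectangular channel, critical depth y_c = (q²/g)^(1/3) where q = Q/b = 205/5.79 = 35.41 m²/s.
So y_c = (35.41²/9.81)^(1/3) = 5.04 m.

y_c = 5.04 m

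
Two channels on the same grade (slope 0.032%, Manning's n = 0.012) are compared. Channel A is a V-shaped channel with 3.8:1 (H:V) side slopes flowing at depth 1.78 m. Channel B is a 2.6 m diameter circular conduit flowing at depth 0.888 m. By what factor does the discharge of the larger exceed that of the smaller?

10.9

Channel A: For a triangular section with side slope z = 3.8: A = zy² = 3.8×1.78² = 12.04 m²; P = 2y√(1+z²) = 2×1.78×3.929 = 13.99 m. Hydraulic radius R = A/P = 12.04/13.99 = 0.8607 m. Q_A = (1/0.012)·12.04·0.8607^(2/3)·√0.00032 = 16.24 m³/s.
Channel B: For a circular section of diameter D = 2.6 m at depth y = 0.888 m, the central angle is θ = 2 arccos(1 − 2y/D) = 2.497 rad. Then A = (D²/8)(θ − sin θ) = 1.602 m² and P = Dθ/2 = 3.246 m. Hydraulic radius R = A/P = 1.602/3.246 = 0.4935 m. Q_B = (1/0.012)·1.602·0.4935^(2/3)·√0.00032 = 1.491 m³/s.
The larger discharge is 16.24 m³/s and the smaller is 1.491 m³/s; the ratio is 10.9.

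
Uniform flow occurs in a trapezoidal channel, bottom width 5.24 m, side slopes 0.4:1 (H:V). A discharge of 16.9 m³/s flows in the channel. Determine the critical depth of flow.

y_c = 0.994 m

At critical depth, Q² T / (g A³) = 1, i.e. A³/T = Q²/g = 16.9²/9.81 = 29.11.
At y = 0.685 m: A³/T = 9.31 — low.
At y = 1.11 m: A³/T = 40.98 — high.
At y = 0.994 m: A³/T = 29.16 — close enough.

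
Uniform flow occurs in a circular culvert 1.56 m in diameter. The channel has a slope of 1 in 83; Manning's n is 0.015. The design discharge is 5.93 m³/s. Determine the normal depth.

Manning's equation rearranged: A R^(2/3) = nQ / (1·√S) = 0.015 × 5.93 / (√0.01205) = 0.8104.
Try y = 0.8 m: A R^(2/3) = 0.5324 — short.
Try y = 1.26 m: A R^(2/3) = 1.007 — over.
Try y = 1.05 m: A R^(2/3) = 0.8104 — close enough.

y_n = 1.05 m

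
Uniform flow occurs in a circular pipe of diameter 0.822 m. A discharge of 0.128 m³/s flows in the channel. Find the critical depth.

y_c = 0.209 m

At critical depth, Q² T / (g A³) = 1, i.e. A³/T = Q²/g = 0.128²/9.81 = 0.00167.
At y = 0.184 m: A³/T = 0.001019 — too small.
At y = 0.26 m: A³/T = 0.003911 — too large.
At y = 0.209 m: A³/T = 0.001675 — close enough.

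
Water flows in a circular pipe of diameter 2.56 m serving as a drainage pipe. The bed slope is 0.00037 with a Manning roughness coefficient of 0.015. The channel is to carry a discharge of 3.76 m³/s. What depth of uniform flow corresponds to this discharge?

y_n = 1.68 m

Manning's equation rearranged: A R^(2/3) = nQ / (1·√S) = 0.015 × 3.76 / (√0.00037) = 2.932.
Try y = 1.42 m: A R^(2/3) = 2.27 — short.
Try y = 1.96 m: A R^(2/3) = 3.568 — over.
Try y = 1.68 m: A R^(2/3) = 2.931 — close enough.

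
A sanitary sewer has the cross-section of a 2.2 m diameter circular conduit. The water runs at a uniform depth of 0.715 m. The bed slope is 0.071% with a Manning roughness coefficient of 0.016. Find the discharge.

Q = 0.971 m³/s

For a circular section of diameter D = 2.2 m at depth y = 0.715 m, the central angle is θ = 2 arccos(1 − 2y/D) = 2.426 rad. Then A = (D²/8)(θ − sin θ) = 1.071 m² and P = Dθ/2 = 2.669 m.
Hydraulic radius R = A/P = 1.071/2.669 = 0.4014 m.
Manning's equation: Q = (1/n) A R^(2/3) S^(1/2) = (1/0.016) × 1.071 × 0.4014^(2/3) × 0.00071^(1/2) = 0.971 m³/s.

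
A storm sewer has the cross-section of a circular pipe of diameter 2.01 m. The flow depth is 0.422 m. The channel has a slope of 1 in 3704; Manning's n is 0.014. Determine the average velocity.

V = 0.47 m/s

For a circular section of diameter D = 2.01 m at depth y = 0.422 m, the central angle is θ = 2 arccos(1 − 2y/D) = 1.904 rad. Then A = (D²/8)(θ − sin θ) = 0.4842 m² and P = Dθ/2 = 1.913 m.
Hydraulic radius R = A/P = 0.4842/1.913 = 0.2531 m.
From Manning's equation, V = (1/n) R^(2/3) S^(1/2) = (1/0.014) × 0.2531^(2/3) × 0.00027^(1/2) = 0.47 m/s.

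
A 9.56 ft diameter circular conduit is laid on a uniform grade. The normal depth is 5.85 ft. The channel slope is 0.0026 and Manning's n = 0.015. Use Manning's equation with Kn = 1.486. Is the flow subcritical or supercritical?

For a circular section of diameter D = 9.56 ft at depth y = 5.85 ft, the central angle is θ = 2 arccos(1 − 2y/D) = 3.593 rad. Then A = (D²/8)(θ − sin θ) = 46.03 ft² and P = Dθ/2 = 17.18 ft.
Hydraulic radius R = A/P = 46.03/17.18 = 2.68 ft.
V = (1.486/n) R^(2/3) √S = (1.486/0.015) × 2.68^(2/3) × √0.0026 = 9.747 ft/s. Hydraulic depth D_h = A/T = 46.03/9.317 = 4.941 ft.
Froude number Fr = V/√(g·D_h) = 9.747/√(32.2×4.941) = 0.773, which is less than 1, so the flow is subcritical.

subcritical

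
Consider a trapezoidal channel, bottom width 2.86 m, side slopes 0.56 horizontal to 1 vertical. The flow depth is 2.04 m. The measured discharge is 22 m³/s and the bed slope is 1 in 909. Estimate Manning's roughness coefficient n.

With bottom width b = 2.86 m and side slope z = 0.56: A = (b + zy)y = (2.86 + 0.56×2.04)×2.04 = 8.165 m²; P = b + 2y√(1+z²) = 2.86 + 2×2.04×1.146 = 7.536 m.
Hydraulic radius R = A/P = 8.165/7.536 = 1.083 m.
Rearranging Manning's equation: n = (1/Q) A R^(2/3) S^(1/2) = (1/22) × 8.165 × 1.083^(2/3) × √0.0011 = 0.013.

n = 0.013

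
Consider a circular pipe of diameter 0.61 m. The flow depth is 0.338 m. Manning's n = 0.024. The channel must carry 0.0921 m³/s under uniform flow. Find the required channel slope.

For a circular section of diameter D = 0.61 m at depth y = 0.338 m, the central angle is θ = 2 arccos(1 − 2y/D) = 3.358 rad. Then A = (D²/8)(θ − sin θ) = 0.1662 m² and P = Dθ/2 = 1.024 m.
Hydraulic radius R = A/P = 0.1662/1.024 = 0.1623 m.
From Manning's equation, S = [nQ / (1 A R^(2/3))]² = [0.024 × 0.0921 / (1 × 0.1662 × 0.1623^(2/3))]² = 0.002.

S = 0.002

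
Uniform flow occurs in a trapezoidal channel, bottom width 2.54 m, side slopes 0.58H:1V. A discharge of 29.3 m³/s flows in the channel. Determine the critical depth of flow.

y_c = 2.03 m

At critical depth, Q² T / (g A³) = 1, i.e. A³/T = Q²/g = 29.3²/9.81 = 87.51.
Trying y = 2.49 m: A³/T = 179.9 — over.
Trying y = 2.03 m: A³/T = 87.8 — close enough.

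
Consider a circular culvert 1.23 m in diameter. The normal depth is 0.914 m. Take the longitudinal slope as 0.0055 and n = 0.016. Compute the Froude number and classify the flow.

subcritical

For a circular section of diameter D = 1.23 m at depth y = 0.914 m, the central angle is θ = 2 arccos(1 − 2y/D) = 4.157 rad. Then A = (D²/8)(θ − sin θ) = 0.9468 m² and P = Dθ/2 = 2.557 m.
Hydraulic radius R = A/P = 0.9468/2.557 = 0.3704 m.
V = (1/n) R^(2/3) √S = (1/0.016) × 0.3704^(2/3) × √0.0055 = 2.39 m/s. Hydraulic depth D_h = A/T = 0.9468/1.075 = 0.8809 m.
Froude number Fr = V/√(g·D_h) = 2.39/√(9.81×0.8809) = 0.813, which is less than 1, so the flow is subcritical.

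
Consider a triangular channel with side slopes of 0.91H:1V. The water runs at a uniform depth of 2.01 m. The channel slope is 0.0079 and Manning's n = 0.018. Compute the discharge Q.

Q = 14 m³/s

For a triangular section with side slope z = 0.91: A = zy² = 0.91×2.01² = 3.676 m²; P = 2y√(1+z²) = 2×2.01×1.352 = 5.435 m.
Hydraulic radius R = A/P = 3.676/5.435 = 0.6764 m.
Manning's equation: Q = (1/n) A R^(2/3) S^(1/2) = (1/0.018) × 3.676 × 0.6764^(2/3) × 0.0079^(1/2) = 14 m³/s.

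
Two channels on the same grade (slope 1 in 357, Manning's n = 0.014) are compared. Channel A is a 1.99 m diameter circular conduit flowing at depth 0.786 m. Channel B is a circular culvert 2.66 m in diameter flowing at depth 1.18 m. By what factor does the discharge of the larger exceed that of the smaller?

2.67

Channel A: For a circular section of diameter D = 1.99 m at depth y = 0.786 m, the central angle is θ = 2 arccos(1 − 2y/D) = 2.718 rad. Then A = (D²/8)(θ − sin θ) = 1.142 m² and P = Dθ/2 = 2.705 m. Hydraulic radius R = A/P = 1.142/2.705 = 0.4223 m. Q_A = (1/0.014)·1.142·0.4223^(2/3)·√0.002801 = 2.431 m³/s.
Channel B: For a circular section of diameter D = 2.66 m at depth y = 1.18 m, the central angle is θ = 2 arccos(1 − 2y/D) = 2.916 rad. Then A = (D²/8)(θ − sin θ) = 2.38 m² and P = Dθ/2 = 3.878 m. Hydraulic radius R = A/P = 2.38/3.878 = 0.6139 m. Q_B = (1/0.014)·2.38·0.6139^(2/3)·√0.002801 = 6.5 m³/s.
The larger discharge is 6.5 m³/s and the smaller is 2.431 m³/s; the ratio is 2.67.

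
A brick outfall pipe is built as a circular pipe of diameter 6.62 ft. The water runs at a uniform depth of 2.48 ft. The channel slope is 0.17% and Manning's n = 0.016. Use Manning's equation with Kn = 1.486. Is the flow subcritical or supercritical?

subcritical

For a circular section of diameter D = 6.62 ft at depth y = 2.48 ft, the central angle is θ = 2 arccos(1 − 2y/D) = 2.635 rad. Then A = (D²/8)(θ − sin θ) = 11.77 ft² and P = Dθ/2 = 8.721 ft.
Hydraulic radius R = A/P = 11.77/8.721 = 1.35 ft.
V = (1.486/n) R^(2/3) √S = (1.486/0.016) × 1.35^(2/3) × √0.0017 = 4.678 ft/s. Hydraulic depth D_h = A/T = 11.77/6.408 = 1.837 ft.
Froude number Fr = V/√(g·D_h) = 4.678/√(32.2×1.837) = 0.608, which is less than 1, so the flow is subcritical.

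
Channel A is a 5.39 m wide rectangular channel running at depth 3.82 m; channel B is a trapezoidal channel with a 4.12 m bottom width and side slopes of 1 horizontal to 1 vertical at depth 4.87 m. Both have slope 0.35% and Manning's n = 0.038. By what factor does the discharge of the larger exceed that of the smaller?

2.85

Channel A: Flow area A = b·y = 5.39 × 3.82 = 20.59 m². Wetted perimeter P = b + 2y = 5.39 + 2×3.82 = 13.03 m. Hydraulic radius R = A/P = 20.59/13.03 = 1.58 m. Q_A = (1/0.038)·20.59·1.58^(2/3)·√0.0035 = 43.49 m³/s.
Channel B: With bottom width b = 4.12 m and side slope z = 1: A = (b + zy)y = (4.12 + 1×4.87)×4.87 = 43.78 m²; P = b + 2y√(1+z²) = 4.12 + 2×4.87×1.414 = 17.89 m. Hydraulic radius R = A/P = 43.78/17.89 = 2.447 m. Q_B = (1/0.038)·43.78·2.447^(2/3)·√0.0035 = 123.8 m³/s.
The larger discharge is 123.8 m³/s and the smaller is 43.49 m³/s; the ratio is 2.85.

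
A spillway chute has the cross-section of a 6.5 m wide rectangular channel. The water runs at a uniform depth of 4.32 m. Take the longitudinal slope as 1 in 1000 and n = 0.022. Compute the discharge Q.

Flow area A = b·y = 6.5 × 4.32 = 28.08 m². Wetted perimeter P = b + 2y = 6.5 + 2×4.32 = 15.14 m.
Hydraulic radius R = A/P = 28.08/15.14 = 1.855 m.
Manning's equation: Q = (1/n) A R^(2/3) S^(1/2) = (1/0.022) × 28.08 × 1.855^(2/3) × 0.001^(1/2) = 60.9 m³/s.

Q = 60.9 m³/s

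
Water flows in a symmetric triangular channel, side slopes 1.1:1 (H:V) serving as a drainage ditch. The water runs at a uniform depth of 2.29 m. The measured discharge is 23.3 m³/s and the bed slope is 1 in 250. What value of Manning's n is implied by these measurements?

For a triangular section with side slope z = 1.1: A = zy² = 1.1×2.29² = 5.769 m²; P = 2y√(1+z²) = 2×2.29×1.487 = 6.809 m.
Hydraulic radius R = A/P = 5.769/6.809 = 0.8472 m.
Rearranging Manning's equation: n = (1/Q) A R^(2/3) S^(1/2) = (1/23.3) × 5.769 × 0.8472^(2/3) × √0.004 = 0.014.

n = 0.014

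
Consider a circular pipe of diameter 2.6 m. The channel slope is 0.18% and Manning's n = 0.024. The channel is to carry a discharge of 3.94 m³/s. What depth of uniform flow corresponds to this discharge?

y_n = 1.39 m

Manning's equation rearranged: A R^(2/3) = nQ / (1·√S) = 0.024 × 3.94 / (√0.0018) = 2.229.
At y = 1.74 m: A R^(2/3) = 3.14 — high.
At y = 1.39 m: A R^(2/3) = 2.228 — matches.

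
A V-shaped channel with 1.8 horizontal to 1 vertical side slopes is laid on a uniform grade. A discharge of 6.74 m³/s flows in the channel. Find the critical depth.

y_c = 1.23 m

At critical depth, Q² T / (g A³) = 1, i.e. A³/T = Q²/g = 6.74²/9.81 = 4.631.
Trying y = 1.04 m: A³/T = 1.971 — low.
Trying y = 1.23 m: A³/T = 4.561 — close enough.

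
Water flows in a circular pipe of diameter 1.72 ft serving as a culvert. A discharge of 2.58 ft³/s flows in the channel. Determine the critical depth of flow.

At critical depth, Q² T / (g A³) = 1, i.e. A³/T = Q²/g = 2.58²/32.2 = 0.2067.
At y = 0.507 ft: A³/T = 0.1194 — too small.
At y = 0.697 ft: A³/T = 0.4078 — too large.
At y = 0.584 ft: A³/T = 0.2064 — ≈ 0.2067.

y_c = 0.584 ft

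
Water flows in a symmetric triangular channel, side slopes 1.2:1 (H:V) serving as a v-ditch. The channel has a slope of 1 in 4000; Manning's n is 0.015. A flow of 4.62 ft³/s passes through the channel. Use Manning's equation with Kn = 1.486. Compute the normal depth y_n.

Manning's equation rearranged: A R^(2/3) = nQ / (1.486·√S) = 0.015 × 4.62 / (1.486 × √0.00025) = 2.949.
Trying y = 2.13 ft: A R^(2/3) = 4.762 — over.
Trying y = 1.78 ft: A R^(2/3) = 2.951 — close enough.

y_n = 1.78 ft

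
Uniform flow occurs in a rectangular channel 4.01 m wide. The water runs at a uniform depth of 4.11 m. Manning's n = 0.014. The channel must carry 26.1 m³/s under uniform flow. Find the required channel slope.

S = 0.00033

Flow area A = b·y = 4.01 × 4.11 = 16.48 m². Wetted perimeter P = b + 2y = 4.01 + 2×4.11 = 12.23 m.
Hydraulic radius R = A/P = 16.48/12.23 = 1.348 m.
From Manning's equation, S = [nQ / (1 A R^(2/3))]² = [0.014 × 26.1 / (1 × 16.48 × 1.348^(2/3))]² = 0.00033.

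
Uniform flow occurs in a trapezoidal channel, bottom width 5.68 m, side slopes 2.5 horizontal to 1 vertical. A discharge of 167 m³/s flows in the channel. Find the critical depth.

y_c = 2.96 m

At critical depth, Q² T / (g A³) = 1, i.e. A³/T = Q²/g = 167²/9.81 = 2843.
Try y = 2.56 m: A³/T = 1600 — low.
Try y = 2.96 m: A³/T = 2834 — close enough.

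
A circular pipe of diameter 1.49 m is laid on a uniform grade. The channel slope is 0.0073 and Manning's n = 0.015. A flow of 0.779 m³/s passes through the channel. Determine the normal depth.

y_n = 0.392 m

Manning's equation rearranged: A R^(2/3) = nQ / (1·√S) = 0.015 × 0.779 / (√0.0073) = 0.1368.
At y = 0.446 m: A R^(2/3) = 0.176 — over.
At y = 0.289 m: A R^(2/3) = 0.07429 — short.
At y = 0.392 m: A R^(2/3) = 0.1368 — ≈ 0.1368.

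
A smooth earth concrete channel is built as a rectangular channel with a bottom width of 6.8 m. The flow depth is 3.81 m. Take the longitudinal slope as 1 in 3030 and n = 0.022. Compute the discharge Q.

Flow area A = b·y = 6.8 × 3.81 = 25.91 m². Wetted perimeter P = b + 2y = 6.8 + 2×3.81 = 14.42 m.
Hydraulic radius R = A/P = 25.91/14.42 = 1.797 m.
Manning's equation: Q = (1/n) A R^(2/3) S^(1/2) = (1/0.022) × 25.91 × 1.797^(2/3) × 0.00033^(1/2) = 31.6 m³/s.

Q = 31.6 m³/s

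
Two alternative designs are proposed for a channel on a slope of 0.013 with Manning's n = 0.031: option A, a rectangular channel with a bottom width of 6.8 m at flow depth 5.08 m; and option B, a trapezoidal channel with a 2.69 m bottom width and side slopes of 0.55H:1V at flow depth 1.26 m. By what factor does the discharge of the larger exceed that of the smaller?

15.6

Channel A: Flow area A = b·y = 6.8 × 5.08 = 34.54 m². Wetted perimeter P = b + 2y = 6.8 + 2×5.08 = 16.96 m. Hydraulic radius R = A/P = 34.54/16.96 = 2.037 m. Q_A = (1/0.031)·34.54·2.037^(2/3)·√0.013 = 204.1 m³/s.
Channel B: With bottom width b = 2.69 m and side slope z = 0.55: A = (b + zy)y = (2.69 + 0.55×1.26)×1.26 = 4.263 m²; P = b + 2y√(1+z²) = 2.69 + 2×1.26×1.141 = 5.566 m. Hydraulic radius R = A/P = 4.263/5.566 = 0.7658 m. Q_B = (1/0.031)·4.263·0.7658^(2/3)·√0.013 = 13.12 m³/s.
The larger discharge is 204.1 m³/s and the smaller is 13.12 m³/s; the ratio is 15.6.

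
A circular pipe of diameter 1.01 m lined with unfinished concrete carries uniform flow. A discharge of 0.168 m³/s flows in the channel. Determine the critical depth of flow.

At critical depth, Q² T / (g A³) = 1, i.e. A³/T = Q²/g = 0.168²/9.81 = 0.002877.
Try y = 0.274 m: A³/T = 0.006039 — high.
Try y = 0.227 m: A³/T = 0.0029 — close enough.

y_c = 0.227 m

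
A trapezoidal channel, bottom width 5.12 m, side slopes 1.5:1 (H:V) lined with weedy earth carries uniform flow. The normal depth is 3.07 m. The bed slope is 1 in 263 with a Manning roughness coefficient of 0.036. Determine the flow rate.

With bottom width b = 5.12 m and side slope z = 1.5: A = (b + zy)y = (5.12 + 1.5×3.07)×3.07 = 29.86 m²; P = b + 2y√(1+z²) = 5.12 + 2×3.07×1.803 = 16.19 m.
Hydraulic radius R = A/P = 29.86/16.19 = 1.844 m.
Manning's equation: Q = (1/n) A R^(2/3) S^(1/2) = (1/0.036) × 29.86 × 1.844^(2/3) × 0.003802^(1/2) = 76.9 m³/s.

Q = 76.9 m³/s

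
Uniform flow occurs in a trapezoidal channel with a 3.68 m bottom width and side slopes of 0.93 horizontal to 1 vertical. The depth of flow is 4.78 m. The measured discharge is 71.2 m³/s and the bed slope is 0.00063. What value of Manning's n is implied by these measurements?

n = 0.024

With bottom width b = 3.68 m and side slope z = 0.93: A = (b + zy)y = (3.68 + 0.93×4.78)×4.78 = 38.84 m²; P = b + 2y√(1+z²) = 3.68 + 2×4.78×1.366 = 16.74 m.
Hydraulic radius R = A/P = 38.84/16.74 = 2.321 m.
Rearranging Manning's equation: n = (1/Q) A R^(2/3) S^(1/2) = (1/71.2) × 38.84 × 2.321^(2/3) × √0.00063 = 0.024.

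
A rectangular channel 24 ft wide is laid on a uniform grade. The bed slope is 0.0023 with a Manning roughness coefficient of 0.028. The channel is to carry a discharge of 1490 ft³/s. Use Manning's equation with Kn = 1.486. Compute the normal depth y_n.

Manning's equation rearranged: A R^(2/3) = nQ / (1.486·√S) = 0.028 × 1490 / (1.486 × √0.0023) = 585.4.
Try y = 10 ft: A R^(2/3) = 743.7 — high.
Try y = 6.3 ft: A R^(2/3) = 389.3 — low.
Try y = 8.41 ft: A R^(2/3) = 585.8 — close enough.

y_n = 8.41 ft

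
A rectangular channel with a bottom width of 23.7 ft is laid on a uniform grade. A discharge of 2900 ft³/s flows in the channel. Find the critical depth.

y_c = 7.75 ft

For a rectangular channel, critical depth y_c = (q²/g)^(1/3) where q = Q/b = 2900/23.7 = 122.4 ft²/s.
So y_c = (122.4²/32.2)^(1/3) = 7.75 ft.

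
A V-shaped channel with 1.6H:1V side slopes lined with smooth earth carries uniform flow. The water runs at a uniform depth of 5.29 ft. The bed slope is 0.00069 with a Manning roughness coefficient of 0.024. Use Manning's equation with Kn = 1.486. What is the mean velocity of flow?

For a triangular section with side slope z = 1.6: A = zy² = 1.6×5.29² = 44.77 ft²; P = 2y√(1+z²) = 2×5.29×1.887 = 19.96 ft.
Hydraulic radius R = A/P = 44.77/19.96 = 2.243 ft.
From Manning's equation, V = (1.486/n) R^(2/3) S^(1/2) = (1.486/0.024) × 2.243^(2/3) × 0.00069^(1/2) = 2.79 ft/s.

V = 2.79 ft/s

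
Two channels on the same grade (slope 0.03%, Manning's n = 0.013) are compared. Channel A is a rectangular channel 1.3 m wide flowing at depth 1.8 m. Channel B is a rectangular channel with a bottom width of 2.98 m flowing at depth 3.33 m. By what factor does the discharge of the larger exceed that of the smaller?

7.08

Channel A: Flow area A = b·y = 1.3 × 1.8 = 2.34 m². Wetted perimeter P = b + 2y = 1.3 + 2×1.8 = 4.9 m. Hydraulic radius R = A/P = 2.34/4.9 = 0.4776 m. Q_A = (1/0.013)·2.34·0.4776^(2/3)·√0.0003 = 1.905 m³/s.
Channel B: Flow area A = b·y = 2.98 × 3.33 = 9.923 m². Wetted perimeter P = b + 2y = 2.98 + 2×3.33 = 9.64 m. Hydraulic radius R = A/P = 9.923/9.64 = 1.029 m. Q_B = (1/0.013)·9.923·1.029^(2/3)·√0.0003 = 13.48 m³/s.
The larger discharge is 13.48 m³/s and the smaller is 1.905 m³/s; the ratio is 7.08.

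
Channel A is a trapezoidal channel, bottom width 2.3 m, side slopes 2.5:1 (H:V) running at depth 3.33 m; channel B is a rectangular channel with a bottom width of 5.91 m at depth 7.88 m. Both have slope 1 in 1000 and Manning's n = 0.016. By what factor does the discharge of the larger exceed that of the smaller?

Channel A: With bottom width b = 2.3 m and side slope z = 2.5: A = (b + zy)y = (2.3 + 2.5×3.33)×3.33 = 35.38 m²; P = b + 2y√(1+z²) = 2.3 + 2×3.33×2.693 = 20.23 m. Hydraulic radius R = A/P = 35.38/20.23 = 1.749 m. Q_A = (1/0.016)·35.38·1.749^(2/3)·√0.001 = 101.5 m³/s.
Channel B: Flow area A = b·y = 5.91 × 7.88 = 46.57 m². Wetted perimeter P = b + 2y = 5.91 + 2×7.88 = 21.67 m. Hydraulic radius R = A/P = 46.57/21.67 = 2.149 m. Q_B = (1/0.016)·46.57·2.149^(2/3)·√0.001 = 153.3 m³/s.
The larger discharge is 153.3 m³/s and the smaller is 101.5 m³/s; the ratio is 1.51.

1.51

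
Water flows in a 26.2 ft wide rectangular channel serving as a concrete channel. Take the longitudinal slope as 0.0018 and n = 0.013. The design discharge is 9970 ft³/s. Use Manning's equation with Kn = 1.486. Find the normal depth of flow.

Manning's equation rearranged: A R^(2/3) = nQ / (1.486·√S) = 0.013 × 9970 / (1.486 × √0.0018) = 2056.
Try y = 15.8 ft: A R^(2/3) = 1538 — low.
Try y = 23.8 ft: A R^(2/3) = 2587 — high.
Try y = 19.8 ft: A R^(2/3) = 2055 — matches.

y_n = 19.8 ft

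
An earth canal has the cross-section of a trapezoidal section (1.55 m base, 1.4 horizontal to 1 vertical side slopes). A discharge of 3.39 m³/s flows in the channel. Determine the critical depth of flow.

At critical depth, Q² T / (g A³) = 1, i.e. A³/T = Q²/g = 3.39²/9.81 = 1.171.
At y = 0.759 m: A³/T = 2.122 — high.
At y = 0.456 m: A³/T = 0.3515 — low.
At y = 0.644 m: A³/T = 1.174 — matches.

y_c = 0.644 m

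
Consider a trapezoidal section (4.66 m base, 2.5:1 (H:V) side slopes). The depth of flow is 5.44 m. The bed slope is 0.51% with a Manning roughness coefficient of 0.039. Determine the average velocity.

V = 3.75 m/s

With bottom width b = 4.66 m and side slope z = 2.5: A = (b + zy)y = (4.66 + 2.5×5.44)×5.44 = 99.33 m²; P = b + 2y√(1+z²) = 4.66 + 2×5.44×2.693 = 33.96 m.
Hydraulic radius R = A/P = 99.33/33.96 = 2.925 m.
From Manning's equation, V = (1/n) R^(2/3) S^(1/2) = (1/0.039) × 2.925^(2/3) × 0.0051^(1/2) = 3.75 m/s.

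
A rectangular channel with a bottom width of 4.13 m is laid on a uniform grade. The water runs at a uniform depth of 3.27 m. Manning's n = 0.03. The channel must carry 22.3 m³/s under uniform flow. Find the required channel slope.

S = 0.00179

Flow area A = b·y = 4.13 × 3.27 = 13.51 m². Wetted perimeter P = b + 2y = 4.13 + 2×3.27 = 10.67 m.
Hydraulic radius R = A/P = 13.51/10.67 = 1.266 m.
From Manning's equation, S = [nQ / (1 A R^(2/3))]² = [0.03 × 22.3 / (1 × 13.51 × 1.266^(2/3))]² = 0.00179.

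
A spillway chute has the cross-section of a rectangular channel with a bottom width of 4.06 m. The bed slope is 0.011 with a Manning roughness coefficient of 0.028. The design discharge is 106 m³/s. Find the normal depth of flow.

y_n = 5.38 m

Manning's equation rearranged: A R^(2/3) = nQ / (1·√S) = 0.028 × 106 / (√0.011) = 28.3.
Trying y = 4.7 m: A R^(2/3) = 24.08 — short.
Trying y = 6.08 m: A R^(2/3) = 32.66 — over.
Trying y = 5.38 m: A R^(2/3) = 28.29 — ≈ 28.3.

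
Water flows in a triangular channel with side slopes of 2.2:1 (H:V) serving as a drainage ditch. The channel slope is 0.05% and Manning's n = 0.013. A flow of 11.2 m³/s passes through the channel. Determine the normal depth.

Manning's equation rearranged: A R^(2/3) = nQ / (1·√S) = 0.013 × 11.2 / (√0.0005) = 6.511.
At y = 2.24 m: A R^(2/3) = 11.18 — too large.
At y = 1.83 m: A R^(2/3) = 6.523 — ≈ 6.511.

y_n = 1.83 m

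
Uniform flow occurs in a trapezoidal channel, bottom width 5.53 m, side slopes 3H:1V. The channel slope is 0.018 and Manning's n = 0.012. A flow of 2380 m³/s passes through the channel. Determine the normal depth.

y_n = 5.11 m

Manning's equation rearranged: A R^(2/3) = nQ / (1·√S) = 0.012 × 2380 / (√0.018) = 212.9.
Trying y = 6.38 m: A R^(2/3) = 358 — too large.
Trying y = 3.66 m: A R^(2/3) = 99.32 — too small.
Trying y = 5.11 m: A R^(2/3) = 212.6 — ≈ 212.9.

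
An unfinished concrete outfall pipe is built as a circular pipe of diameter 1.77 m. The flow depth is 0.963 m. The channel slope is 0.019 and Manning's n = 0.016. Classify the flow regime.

supercritical

For a circular section of diameter D = 1.77 m at depth y = 0.963 m, the central angle is θ = 2 arccos(1 − 2y/D) = 3.318 rad. Then A = (D²/8)(θ − sin θ) = 1.368 m² and P = Dθ/2 = 2.937 m.
Hydraulic radius R = A/P = 1.368/2.937 = 0.4659 m.
V = (1/n) R^(2/3) √S = (1/0.016) × 0.4659^(2/3) × √0.019 = 5.178 m/s. Hydraulic depth D_h = A/T = 1.368/1.763 = 0.776 m.
Froude number Fr = V/√(g·D_h) = 5.178/√(9.81×0.776) = 1.88, which is greater than 1, so the flow is supercritical.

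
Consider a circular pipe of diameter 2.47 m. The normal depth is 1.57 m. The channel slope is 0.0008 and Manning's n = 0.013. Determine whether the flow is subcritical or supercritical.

For a circular section of diameter D = 2.47 m at depth y = 1.57 m, the central angle is θ = 2 arccos(1 − 2y/D) = 3.691 rad. Then A = (D²/8)(θ − sin θ) = 3.213 m² and P = Dθ/2 = 4.558 m.
Hydraulic radius R = A/P = 3.213/4.558 = 0.7049 m.
V = (1/n) R^(2/3) √S = (1/0.013) × 0.7049^(2/3) × √0.0008 = 1.723 m/s. Hydraulic depth D_h = A/T = 3.213/2.377 = 1.351 m.
Froude number Fr = V/√(g·D_h) = 1.723/√(9.81×1.351) = 0.473, which is less than 1, so the flow is subcritical.

subcritical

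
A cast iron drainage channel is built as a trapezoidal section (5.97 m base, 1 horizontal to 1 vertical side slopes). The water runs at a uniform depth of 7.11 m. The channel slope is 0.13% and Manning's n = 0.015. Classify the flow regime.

subcritical

With bottom width b = 5.97 m and side slope z = 1: A = (b + zy)y = (5.97 + 1×7.11)×7.11 = 93 m²; P = b + 2y√(1+z²) = 5.97 + 2×7.11×1.414 = 26.08 m.
Hydraulic radius R = A/P = 93/26.08 = 3.566 m.
V = (1/n) R^(2/3) √S = (1/0.015) × 3.566^(2/3) × √0.0013 = 5.61 m/s. Hydraulic depth D_h = A/T = 93/20.19 = 4.606 m.
Froude number Fr = V/√(g·D_h) = 5.61/√(9.81×4.606) = 0.835, which is less than 1, so the flow is subcritical.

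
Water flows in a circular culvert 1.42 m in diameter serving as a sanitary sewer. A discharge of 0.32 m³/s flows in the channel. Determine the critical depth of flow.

At critical depth, Q² T / (g A³) = 1, i.e. A³/T = Q²/g = 0.32²/9.81 = 0.01044.
Trying y = 0.338 m: A³/T = 0.01993 — high.
Trying y = 0.209 m: A³/T = 0.003025 — low.
Trying y = 0.286 m: A³/T = 0.01037 — ≈ 0.01044.

y_c = 0.286 m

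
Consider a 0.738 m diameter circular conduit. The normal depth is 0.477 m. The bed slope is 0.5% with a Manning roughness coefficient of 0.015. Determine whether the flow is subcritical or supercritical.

subcritical

For a circular section of diameter D = 0.738 m at depth y = 0.477 m, the central angle is θ = 2 arccos(1 − 2y/D) = 3.736 rad. Then A = (D²/8)(θ − sin θ) = 0.2924 m² and P = Dθ/2 = 1.378 m.
Hydraulic radius R = A/P = 0.2924/1.378 = 0.2121 m.
V = (1/n) R^(2/3) √S = (1/0.015) × 0.2121^(2/3) × √0.005 = 1.677 m/s. Hydraulic depth D_h = A/T = 0.2924/0.7057 = 0.4144 m.
Froude number Fr = V/√(g·D_h) = 1.677/√(9.81×0.4144) = 0.832, which is less than 1, so the flow is subcritical.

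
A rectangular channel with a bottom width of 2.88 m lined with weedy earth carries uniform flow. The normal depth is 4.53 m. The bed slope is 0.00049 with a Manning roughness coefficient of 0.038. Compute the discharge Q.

Q = 8.06 m³/s

Flow area A = b·y = 2.88 × 4.53 = 13.05 m². Wetted perimeter P = b + 2y = 2.88 + 2×4.53 = 11.94 m.
Hydraulic radius R = A/P = 13.05/11.94 = 1.093 m.
Manning's equation: Q = (1/n) A R^(2/3) S^(1/2) = (1/0.038) × 13.05 × 1.093^(2/3) × 0.00049^(1/2) = 8.06 m³/s.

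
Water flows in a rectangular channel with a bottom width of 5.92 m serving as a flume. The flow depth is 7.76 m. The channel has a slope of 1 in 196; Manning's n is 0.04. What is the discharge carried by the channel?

Flow area A = b·y = 5.92 × 7.76 = 45.94 m². Wetted perimeter P = b + 2y = 5.92 + 2×7.76 = 21.44 m.
Hydraulic radius R = A/P = 45.94/21.44 = 2.143 m.
Manning's equation: Q = (1/n) A R^(2/3) S^(1/2) = (1/0.04) × 45.94 × 2.143^(2/3) × 0.005102^(1/2) = 136 m³/s.

Q = 136 m³/s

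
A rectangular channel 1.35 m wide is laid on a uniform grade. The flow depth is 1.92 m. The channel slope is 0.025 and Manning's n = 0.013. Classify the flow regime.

supercritical

Flow area A = b·y = 1.35 × 1.92 = 2.592 m². Wetted perimeter P = b + 2y = 1.35 + 2×1.92 = 5.19 m.
Hydraulic radius R = A/P = 2.592/5.19 = 0.4994 m.
V = (1/n) R^(2/3) √S = (1/0.013) × 0.4994^(2/3) × √0.025 = 7.656 m/s. Hydraulic depth D_h = A/T = 2.592/1.35 = 1.92 m.
Froude number Fr = V/√(g·D_h) = 7.656/√(9.81×1.92) = 1.76, which is greater than 1, so the flow is supercritical.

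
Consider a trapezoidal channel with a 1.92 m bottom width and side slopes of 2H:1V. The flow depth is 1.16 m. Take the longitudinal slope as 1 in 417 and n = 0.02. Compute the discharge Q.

Q = 9.42 m³/s

With bottom width b = 1.92 m and side slope z = 2: A = (b + zy)y = (1.92 + 2×1.16)×1.16 = 4.918 m²; P = b + 2y√(1+z²) = 1.92 + 2×1.16×2.236 = 7.108 m.
Hydraulic radius R = A/P = 4.918/7.108 = 0.692 m.
Manning's equation: Q = (1/n) A R^(2/3) S^(1/2) = (1/0.02) × 4.918 × 0.692^(2/3) × 0.002398^(1/2) = 9.42 m³/s.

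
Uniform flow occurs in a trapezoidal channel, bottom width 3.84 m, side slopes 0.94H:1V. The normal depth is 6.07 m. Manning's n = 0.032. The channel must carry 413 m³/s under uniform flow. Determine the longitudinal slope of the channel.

With bottom width b = 3.84 m and side slope z = 0.94: A = (b + zy)y = (3.84 + 0.94×6.07)×6.07 = 57.94 m²; P = b + 2y√(1+z²) = 3.84 + 2×6.07×1.372 = 20.5 m.
Hydraulic radius R = A/P = 57.94/20.5 = 2.826 m.
From Manning's equation, S = [nQ / (1 A R^(2/3))]² = [0.032 × 413 / (1 × 57.94 × 2.826^(2/3))]² = 0.013.

S = 0.013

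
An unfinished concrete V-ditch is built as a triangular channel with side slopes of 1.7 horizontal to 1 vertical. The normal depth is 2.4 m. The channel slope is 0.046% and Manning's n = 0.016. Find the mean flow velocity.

For a triangular section with side slope z = 1.7: A = zy² = 1.7×2.4² = 9.792 m²; P = 2y√(1+z²) = 2×2.4×1.972 = 9.467 m.
Hydraulic radius R = A/P = 9.792/9.467 = 1.034 m.
From Manning's equation, V = (1/n) R^(2/3) S^(1/2) = (1/0.016) × 1.034^(2/3) × 0.00046^(1/2) = 1.37 m/s.

V = 1.37 m/s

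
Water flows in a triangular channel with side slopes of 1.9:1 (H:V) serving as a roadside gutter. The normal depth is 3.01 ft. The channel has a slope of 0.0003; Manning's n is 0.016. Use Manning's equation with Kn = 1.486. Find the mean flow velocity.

V = 1.95 ft/s

For a triangular section with side slope z = 1.9: A = zy² = 1.9×3.01² = 17.21 ft²; P = 2y√(1+z²) = 2×3.01×2.147 = 12.93 ft.
Hydraulic radius R = A/P = 17.21/12.93 = 1.332 ft.
From Manning's equation, V = (1.486/n) R^(2/3) S^(1/2) = (1.486/0.016) × 1.332^(2/3) × 0.0003^(1/2) = 1.95 ft/s.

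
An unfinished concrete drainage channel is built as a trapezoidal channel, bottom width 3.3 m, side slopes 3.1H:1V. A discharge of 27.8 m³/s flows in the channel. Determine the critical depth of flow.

At critical depth, Q² T / (g A³) = 1, i.e. A³/T = Q²/g = 27.8²/9.81 = 78.78.
Try y = 1.13 m: A³/T = 44.08 — low.
Try y = 1.61 m: A³/T = 179.1 — high.
Try y = 1.31 m: A³/T = 78.5 — ≈ 78.78.

y_c = 1.31 m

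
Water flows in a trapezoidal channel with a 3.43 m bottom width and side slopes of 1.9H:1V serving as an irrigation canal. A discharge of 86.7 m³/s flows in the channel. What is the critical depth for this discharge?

y_c = 2.59 m

At critical depth, Q² T / (g A³) = 1, i.e. A³/T = Q²/g = 86.7²/9.81 = 766.2.
Try y = 3.07 m: A³/T = 1523 — too large.
Try y = 2.59 m: A³/T = 762.4 — matches.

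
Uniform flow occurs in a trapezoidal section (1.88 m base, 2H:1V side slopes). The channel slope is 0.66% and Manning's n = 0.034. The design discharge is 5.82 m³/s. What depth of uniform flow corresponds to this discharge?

Manning's equation rearranged: A R^(2/3) = nQ / (1·√S) = 0.034 × 5.82 / (√0.0066) = 2.436.
Trying y = 1.07 m: A R^(2/3) = 3.212 — too large.
Trying y = 0.935 m: A R^(2/3) = 2.434 — ≈ 2.436.

y_n = 0.935 m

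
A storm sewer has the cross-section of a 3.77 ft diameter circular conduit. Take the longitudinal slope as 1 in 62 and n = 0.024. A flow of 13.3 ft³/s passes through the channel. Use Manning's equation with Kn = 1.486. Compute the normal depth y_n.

Manning's equation rearranged: A R^(2/3) = nQ / (1.486·√S) = 0.024 × 13.3 / (1.486 × √0.01613) = 1.691.
At y = 0.822 ft: A R^(2/3) = 1.119 — short.
At y = 1.11 ft: A R^(2/3) = 2.026 — over.
At y = 1.01 ft: A R^(2/3) = 1.685 — ≈ 1.691.

y_n = 1.01 ft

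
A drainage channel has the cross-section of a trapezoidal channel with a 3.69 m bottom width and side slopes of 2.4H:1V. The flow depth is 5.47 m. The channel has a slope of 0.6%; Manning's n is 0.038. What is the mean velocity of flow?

With bottom width b = 3.69 m and side slope z = 2.4: A = (b + zy)y = (3.69 + 2.4×5.47)×5.47 = 91.99 m²; P = b + 2y√(1+z²) = 3.69 + 2×5.47×2.6 = 32.13 m.
Hydraulic radius R = A/P = 91.99/32.13 = 2.863 m.
From Manning's equation, V = (1/n) R^(2/3) S^(1/2) = (1/0.038) × 2.863^(2/3) × 0.006^(1/2) = 4.11 m/s.

V = 4.11 m/s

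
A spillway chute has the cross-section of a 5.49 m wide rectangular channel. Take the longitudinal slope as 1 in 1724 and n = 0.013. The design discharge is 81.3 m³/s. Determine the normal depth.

Manning's equation rearranged: A R^(2/3) = nQ / (1·√S) = 0.013 × 81.3 / (√0.00058) = 43.88.
Trying y = 6.06 m: A R^(2/3) = 50.84 — too large.
Trying y = 5.37 m: A R^(2/3) = 43.89 — ≈ 43.88.

y_n = 5.37 m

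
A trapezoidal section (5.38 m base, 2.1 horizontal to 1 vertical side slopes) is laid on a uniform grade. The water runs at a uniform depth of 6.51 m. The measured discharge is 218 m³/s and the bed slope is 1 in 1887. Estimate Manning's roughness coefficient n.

n = 0.0301

With bottom width b = 5.38 m and side slope z = 2.1: A = (b + zy)y = (5.38 + 2.1×6.51)×6.51 = 124 m²; P = b + 2y√(1+z²) = 5.38 + 2×6.51×2.326 = 35.66 m.
Hydraulic radius R = A/P = 124/35.66 = 3.478 m.
Rearranging Manning's equation: n = (1/Q) A R^(2/3) S^(1/2) = (1/218) × 124 × 3.478^(2/3) × √0.0005299 = 0.0301.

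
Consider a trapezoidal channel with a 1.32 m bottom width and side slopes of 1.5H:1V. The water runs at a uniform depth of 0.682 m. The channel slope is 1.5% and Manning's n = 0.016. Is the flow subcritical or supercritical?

supercritical

With bottom width b = 1.32 m and side slope z = 1.5: A = (b + zy)y = (1.32 + 1.5×0.682)×0.682 = 1.598 m²; P = b + 2y√(1+z²) = 1.32 + 2×0.682×1.803 = 3.779 m.
Hydraulic radius R = A/P = 1.598/3.779 = 0.4228 m.
V = (1/n) R^(2/3) √S = (1/0.016) × 0.4228^(2/3) × √0.015 = 4.312 m/s. Hydraulic depth D_h = A/T = 1.598/3.366 = 0.4747 m.
Froude number Fr = V/√(g·D_h) = 4.312/√(9.81×0.4747) = 2, which is greater than 1, so the flow is supercritical.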